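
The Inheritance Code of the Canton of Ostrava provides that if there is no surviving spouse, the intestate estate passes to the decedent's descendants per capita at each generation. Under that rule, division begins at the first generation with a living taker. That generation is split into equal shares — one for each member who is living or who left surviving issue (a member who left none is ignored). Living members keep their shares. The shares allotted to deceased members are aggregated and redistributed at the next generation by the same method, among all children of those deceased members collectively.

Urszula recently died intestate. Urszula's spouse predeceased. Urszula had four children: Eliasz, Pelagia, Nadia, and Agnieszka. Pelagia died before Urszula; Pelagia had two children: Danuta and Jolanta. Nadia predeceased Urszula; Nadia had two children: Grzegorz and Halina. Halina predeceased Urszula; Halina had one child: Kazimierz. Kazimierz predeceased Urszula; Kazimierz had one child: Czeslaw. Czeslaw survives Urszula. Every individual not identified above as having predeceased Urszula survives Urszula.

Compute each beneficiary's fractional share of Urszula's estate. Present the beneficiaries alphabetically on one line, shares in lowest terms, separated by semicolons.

Agnieszka 1/4; Czeslaw 1/8; Danuta 1/8; Eliasz 1/4; Grzegorz 1/8; Jolanta 1/8

There is no surviving spouse, so the entire estate passes to Urszula's descendants per capita at each generation.
At generation 1 (Eliasz, Pelagia, Nadia, Agnieszka) there are 4 shares of (1)/4 = 1/4 each.
Living: Eliasz and Agnieszka — each takes 1/4.
Deceased: Pelagia and Nadia. Their combined 1/2 is pooled and carried to generation 2.
At generation 2 (Danuta, Jolanta, Grzegorz, Halina) there are 4 shares of (1/2)/4 = 1/8 each.
Living: Danuta, Jolanta, and Grzegorz — each takes 1/8.
Deceased: Halina. That 1/8 share is carried to generation 3.
At generation 3 (Kazimierz) there are 1 shares of (1/8)/1 = 1/8 each.
Deceased: Kazimierz. That 1/8 share is carried to generation 4.
At generation 4 (Czeslaw) there are 1 shares of (1/8)/1 = 1/8 each.
Living: Czeslaw — each takes 1/8.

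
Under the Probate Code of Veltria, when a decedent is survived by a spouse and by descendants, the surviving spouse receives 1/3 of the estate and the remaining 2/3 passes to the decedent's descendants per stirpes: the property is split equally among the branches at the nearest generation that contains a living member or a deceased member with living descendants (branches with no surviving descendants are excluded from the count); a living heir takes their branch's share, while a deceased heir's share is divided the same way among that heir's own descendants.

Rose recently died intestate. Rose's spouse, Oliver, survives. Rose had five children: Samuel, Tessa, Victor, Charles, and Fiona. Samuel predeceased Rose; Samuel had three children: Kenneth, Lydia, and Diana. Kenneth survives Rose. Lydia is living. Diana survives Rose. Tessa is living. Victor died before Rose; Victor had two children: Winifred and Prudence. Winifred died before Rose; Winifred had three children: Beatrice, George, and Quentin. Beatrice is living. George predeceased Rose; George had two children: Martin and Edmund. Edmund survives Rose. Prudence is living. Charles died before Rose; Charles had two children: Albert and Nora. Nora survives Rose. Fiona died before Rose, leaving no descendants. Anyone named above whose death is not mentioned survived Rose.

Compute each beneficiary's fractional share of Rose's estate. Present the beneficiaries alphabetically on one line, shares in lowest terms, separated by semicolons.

Albert 1/12; Beatrice 1/36; Diana 1/18; Edmund 1/72; Kenneth 1/18; Lydia 1/18; Martin 1/72; Nora 1/12; Oliver 1/3; Prudence 1/12; Quentin 1/36; Tessa 1/6

Oliver, as surviving spouse, takes 1/3.
The remaining 2/3 passes to Rose's descendants per stirpes.
Fiona left no surviving issue, so that branch lapses and is disregarded.
The 2/3 is divided into 4 equal shares of 1/6 among Samuel, Tessa, Victor, Charles.
Samuel predeceased; the 1/6 allotted to Samuel's branch passes to Samuel's issue by representation.
The 1/6 is divided into 3 equal shares of 1/18 among Kenneth, Lydia, Diana.
Kenneth is living and takes 1/18.
Lydia is living and takes 1/18.
Diana is living and takes 1/18.
Tessa is living and takes 1/6.
Victor predeceased; the 1/6 allotted to Victor's branch passes to Victor's issue by representation.
The 1/6 is divided into 2 equal shares of 1/12 among Winifred, Prudence.
Winifred predeceased; the 1/12 allotted to Winifred's branch passes to Winifred's issue by representation.
The 1/12 is divided into 3 equal shares of 1/36 among Beatrice, George, Quentin.
Beatrice is living and takes 1/36.
George predeceased; the 1/36 allotted to George's branch passes to George's issue by representation.
The 1/36 is divided into 2 equal shares of 1/72 among Martin, Edmund.
Martin is living and takes 1/72.
Edmund is living and takes 1/72.
Quentin is living and takes 1/36.
Prudence is living and takes 1/12.
Charles predeceased; the 1/6 allotted to Charles's branch passes to Charles's issue by representation.
The 1/6 is divided into 2 equal shares of 1/12 among Albert, Nora.
Albert is living and takes 1/12.
Nora is living and takes 1/12.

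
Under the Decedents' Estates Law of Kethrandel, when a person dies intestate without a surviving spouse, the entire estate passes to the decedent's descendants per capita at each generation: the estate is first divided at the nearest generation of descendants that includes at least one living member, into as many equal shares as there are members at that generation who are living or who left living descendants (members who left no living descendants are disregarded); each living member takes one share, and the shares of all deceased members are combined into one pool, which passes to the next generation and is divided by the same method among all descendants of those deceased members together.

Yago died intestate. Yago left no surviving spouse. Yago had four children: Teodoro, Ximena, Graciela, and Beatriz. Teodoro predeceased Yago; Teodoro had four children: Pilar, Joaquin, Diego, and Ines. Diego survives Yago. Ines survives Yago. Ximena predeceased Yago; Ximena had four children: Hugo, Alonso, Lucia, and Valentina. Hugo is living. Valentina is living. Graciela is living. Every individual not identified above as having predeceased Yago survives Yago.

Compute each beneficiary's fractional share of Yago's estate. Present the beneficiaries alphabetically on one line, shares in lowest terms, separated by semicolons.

Alonso 1/16; Beatriz 1/4; Diego 1/16; Graciela 1/4; Hugo 1/16; Ines 1/16; Joaquin 1/16; Lucia 1/16; Pilar 1/16; Valentina 1/16

There is no surviving spouse, so the entire estate passes to Yago's descendants per capita at each generation.
At generation 1 (Teodoro, Ximena, Graciela, Beatriz) there are 4 shares of (1)/4 = 1/4 each.
Living: Graciela and Beatriz — each takes 1/4.
Deceased: Teodoro and Ximena. Their combined 1/2 is pooled and carried to generation 2.
At generation 2 (Pilar, Joaquin, Diego, Ines, Hugo, Alonso, Lucia, Valentina) there are 8 shares of (1/2)/8 = 1/16 each.
Living: Pilar, Joaquin, Diego, Ines, Hugo, Alonso, Lucia, and Valentina — each takes 1/16.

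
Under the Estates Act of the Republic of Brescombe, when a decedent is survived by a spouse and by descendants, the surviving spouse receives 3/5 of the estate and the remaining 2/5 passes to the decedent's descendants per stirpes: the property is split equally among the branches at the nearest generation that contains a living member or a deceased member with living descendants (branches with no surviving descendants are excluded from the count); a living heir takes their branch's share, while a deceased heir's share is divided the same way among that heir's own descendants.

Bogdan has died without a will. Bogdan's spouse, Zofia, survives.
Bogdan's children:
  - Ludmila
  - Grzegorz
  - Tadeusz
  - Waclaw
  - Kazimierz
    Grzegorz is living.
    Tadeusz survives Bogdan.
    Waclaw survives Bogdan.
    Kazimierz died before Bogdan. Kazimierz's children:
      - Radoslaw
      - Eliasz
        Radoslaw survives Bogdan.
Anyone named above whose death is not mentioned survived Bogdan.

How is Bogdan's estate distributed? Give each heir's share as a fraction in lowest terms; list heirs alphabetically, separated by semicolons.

Eliasz 1/25; Grzegorz 2/25; Ludmila 2/25; Radoslaw 1/25; Tadeusz 2/25; Waclaw 2/25; Zofia 3/5

Zofia, as surviving spouse, takes 3/5.
The remaining 2/5 passes to Bogdan's descendants per stirpes.
The 2/5 is divided into 5 equal shares of 2/25 among Ludmila, Grzegorz, Tadeusz, Waclaw, Kazimierz.
Ludmila is living and takes 2/25.
Grzegorz is living and takes 2/25.
Tadeusz is living and takes 2/25.
Waclaw is living and takes 2/25.
Kazimierz predeceased; the 2/25 allotted to Kazimierz's branch passes to Kazimierz's issue by representation.
The 2/25 is divided into 2 equal shares of 1/25 among Radoslaw, Eliasz.
Radoslaw is living and takes 1/25.
Eliasz is living and takes 1/25.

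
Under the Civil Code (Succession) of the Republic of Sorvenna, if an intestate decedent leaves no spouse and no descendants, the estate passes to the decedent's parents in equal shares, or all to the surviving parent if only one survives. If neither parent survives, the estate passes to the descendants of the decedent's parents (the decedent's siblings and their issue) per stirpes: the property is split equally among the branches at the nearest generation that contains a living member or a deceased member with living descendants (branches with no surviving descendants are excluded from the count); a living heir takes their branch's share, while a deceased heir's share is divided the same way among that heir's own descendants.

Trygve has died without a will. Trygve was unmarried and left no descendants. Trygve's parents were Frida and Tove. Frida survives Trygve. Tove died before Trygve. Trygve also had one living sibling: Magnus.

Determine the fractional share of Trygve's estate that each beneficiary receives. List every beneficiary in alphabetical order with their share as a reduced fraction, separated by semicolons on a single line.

Only one parent, Frida, survives, so Frida takes the entire estate. The siblings take nothing because a surviving parent has priority.

Frida 1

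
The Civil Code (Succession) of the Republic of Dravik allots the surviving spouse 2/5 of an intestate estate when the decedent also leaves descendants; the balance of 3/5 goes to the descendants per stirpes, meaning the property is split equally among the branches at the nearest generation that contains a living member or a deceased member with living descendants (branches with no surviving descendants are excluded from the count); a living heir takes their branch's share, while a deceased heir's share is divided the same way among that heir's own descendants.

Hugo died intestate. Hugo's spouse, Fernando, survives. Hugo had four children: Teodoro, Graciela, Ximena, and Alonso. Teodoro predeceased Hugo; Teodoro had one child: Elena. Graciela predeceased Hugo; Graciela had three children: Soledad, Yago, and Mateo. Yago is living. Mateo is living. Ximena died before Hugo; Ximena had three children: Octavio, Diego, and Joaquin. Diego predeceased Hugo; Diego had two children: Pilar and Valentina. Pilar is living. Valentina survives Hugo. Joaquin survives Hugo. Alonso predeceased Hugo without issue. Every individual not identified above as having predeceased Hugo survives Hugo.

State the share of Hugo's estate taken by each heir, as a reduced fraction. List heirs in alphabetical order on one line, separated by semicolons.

Elena 1/5; Fernando 2/5; Joaquin 1/15; Mateo 1/15; Octavio 1/15; Pilar 1/30; Soledad 1/15; Valentina 1/30; Yago 1/15

Fernando, as surviving spouse, takes 2/5.
The remaining 3/5 passes to Hugo's descendants per stirpes.
Alonso left no surviving issue, so that branch lapses and is disregarded.
The 3/5 is divided into 3 equal shares of 1/5 among Teodoro, Graciela, Ximena.
Teodoro predeceased; the 1/5 allotted to Teodoro's branch passes to Teodoro's issue by representation.
Elena is the sole taker at this level and receives the full 1/5.
Graciela predeceased; the 1/5 allotted to Graciela's branch passes to Graciela's issue by representation.
The 1/5 is divided into 3 equal shares of 1/15 among Soledad, Yago, Mateo.
Soledad is living and takes 1/15.
Yago is living and takes 1/15.
Mateo is living and takes 1/15.
Ximena predeceased; the 1/5 allotted to Ximena's branch passes to Ximena's issue by representation.
The 1/5 is divided into 3 equal shares of 1/15 among Octavio, Diego, Joaquin.
Octavio is living and takes 1/15.
Diego predeceased; the 1/15 allotted to Diego's branch passes to Diego's issue by representation.
The 1/15 is divided into 2 equal shares of 1/30 among Pilar, Valentina.
Pilar is living and takes 1/30.
Valentina is living and takes 1/30.
Joaquin is living and takes 1/15.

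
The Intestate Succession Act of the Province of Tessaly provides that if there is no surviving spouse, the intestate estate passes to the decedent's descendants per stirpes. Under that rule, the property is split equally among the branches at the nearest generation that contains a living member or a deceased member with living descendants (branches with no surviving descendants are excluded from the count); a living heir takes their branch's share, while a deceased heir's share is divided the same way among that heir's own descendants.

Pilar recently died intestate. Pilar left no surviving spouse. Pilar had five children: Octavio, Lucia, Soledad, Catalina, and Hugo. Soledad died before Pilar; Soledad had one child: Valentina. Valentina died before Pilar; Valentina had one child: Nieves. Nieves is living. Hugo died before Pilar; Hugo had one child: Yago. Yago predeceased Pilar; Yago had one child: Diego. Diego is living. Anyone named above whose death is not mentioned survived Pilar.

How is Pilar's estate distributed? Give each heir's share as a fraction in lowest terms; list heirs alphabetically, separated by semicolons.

There is no surviving spouse, so the entire estate passes to Pilar's descendants per stirpes.
The estate is divided into 5 equal shares of 1/5 among Octavio, Lucia, Soledad, Catalina, Hugo.
Octavio is living and takes 1/5.
Lucia is living and takes 1/5.
Soledad predeceased; the 1/5 allotted to Soledad's branch passes to Soledad's issue by representation.
Valentina's line is the sole branch at this level, so the full 1/5 passes to Valentina's issue by representation.
Nieves is the sole taker at this level and receives the full 1/5.
Catalina is living and takes 1/5.
Hugo predeceased; the 1/5 allotted to Hugo's branch passes to Hugo's issue by representation.
Yago's line is the sole branch at this level, so the full 1/5 passes to Yago's issue by representation.
Diego is the sole taker at this level and receives the full 1/5.

Catalina 1/5; Diego 1/5; Lucia 1/5; Nieves 1/5; Octavio 1/5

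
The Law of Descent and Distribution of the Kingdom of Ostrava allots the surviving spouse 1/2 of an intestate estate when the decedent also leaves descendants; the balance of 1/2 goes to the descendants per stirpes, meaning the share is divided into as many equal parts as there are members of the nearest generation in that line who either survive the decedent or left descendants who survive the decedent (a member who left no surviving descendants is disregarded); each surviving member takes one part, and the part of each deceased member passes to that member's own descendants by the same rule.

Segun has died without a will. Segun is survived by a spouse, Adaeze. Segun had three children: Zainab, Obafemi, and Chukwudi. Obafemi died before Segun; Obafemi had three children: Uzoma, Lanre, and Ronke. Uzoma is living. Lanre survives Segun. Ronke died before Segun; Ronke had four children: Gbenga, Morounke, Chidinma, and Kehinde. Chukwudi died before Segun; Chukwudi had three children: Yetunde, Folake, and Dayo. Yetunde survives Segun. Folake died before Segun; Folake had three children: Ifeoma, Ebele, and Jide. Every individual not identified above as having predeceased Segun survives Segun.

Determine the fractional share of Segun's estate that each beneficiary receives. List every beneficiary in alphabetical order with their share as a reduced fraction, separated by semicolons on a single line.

Adaeze 1/2; Chidinma 1/72; Dayo 1/18; Ebele 1/54; Gbenga 1/72; Ifeoma 1/54; Jide 1/54; Kehinde 1/72; Lanre 1/18; Morounke 1/72; Uzoma 1/18; Yetunde 1/18; Zainab 1/6

Adaeze, as surviving spouse, takes 1/2.
The remaining 1/2 passes to Segun's descendants per stirpes.
The 1/2 is divided into 3 equal shares of 1/6 among Zainab, Obafemi, Chukwudi.
Zainab is living and takes 1/6.
Obafemi predeceased; the 1/6 allotted to Obafemi's branch passes to Obafemi's issue by representation.
The 1/6 is divided into 3 equal shares of 1/18 among Uzoma, Lanre, Ronke.
Uzoma is living and takes 1/18.
Lanre is living and takes 1/18.
Ronke predeceased; the 1/18 allotted to Ronke's branch passes to Ronke's issue by representation.
The 1/18 is divided into 4 equal shares of 1/72 among Gbenga, Morounke, Chidinma, Kehinde.
Gbenga is living and takes 1/72.
Morounke is living and takes 1/72.
Chidinma is living and takes 1/72.
Kehinde is living and takes 1/72.
Chukwudi predeceased; the 1/6 allotted to Chukwudi's branch passes to Chukwudi's issue by representation.
The 1/6 is divided into 3 equal shares of 1/18 among Yetunde, Folake, Dayo.
Yetunde is living and takes 1/18.
Folake predeceased; the 1/18 allotted to Folake's branch passes to Folake's issue by representation.
The 1/18 is divided into 3 equal shares of 1/54 among Ifeoma, Ebele, Jide.
Ifeoma is living and takes 1/54.
Ebele is living and takes 1/54.
Jide is living and takes 1/54.
Dayo is living and takes 1/18.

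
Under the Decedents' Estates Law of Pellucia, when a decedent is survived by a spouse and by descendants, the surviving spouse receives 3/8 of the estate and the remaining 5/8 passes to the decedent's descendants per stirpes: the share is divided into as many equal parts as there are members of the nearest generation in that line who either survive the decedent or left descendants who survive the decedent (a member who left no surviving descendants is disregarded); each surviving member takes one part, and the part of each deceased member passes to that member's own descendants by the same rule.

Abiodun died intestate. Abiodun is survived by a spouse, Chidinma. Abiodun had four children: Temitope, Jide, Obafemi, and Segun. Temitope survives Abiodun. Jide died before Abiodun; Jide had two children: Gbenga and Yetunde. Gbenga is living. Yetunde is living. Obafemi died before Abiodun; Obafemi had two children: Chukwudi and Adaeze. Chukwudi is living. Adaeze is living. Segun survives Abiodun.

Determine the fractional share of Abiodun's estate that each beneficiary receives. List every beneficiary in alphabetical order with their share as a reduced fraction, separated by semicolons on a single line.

Chidinma, as surviving spouse, takes 3/8.
The remaining 5/8 passes to Abiodun's descendants per stirpes.
The 5/8 is divided into 4 equal shares of 5/32 among Temitope, Jide, Obafemi, Segun.
Temitope is living and takes 5/32.
Jide predeceased; the 5/32 allotted to Jide's branch passes to Jide's issue by representation.
The 5/32 is divided into 2 equal shares of 5/64 among Gbenga, Yetunde.
Gbenga is living and takes 5/64.
Yetunde is living and takes 5/64.
Obafemi predeceased; the 5/32 allotted to Obafemi's branch passes to Obafemi's issue by representation.
The 5/32 is divided into 2 equal shares of 5/64 among Chukwudi, Adaeze.
Chukwudi is living and takes 5/64.
Adaeze is living and takes 5/64.
Segun is living and takes 5/32.

Adaeze 5/64; Chidinma 3/8; Chukwudi 5/64; Gbenga 5/64; Segun 5/32; Temitope 5/32; Yetunde 5/64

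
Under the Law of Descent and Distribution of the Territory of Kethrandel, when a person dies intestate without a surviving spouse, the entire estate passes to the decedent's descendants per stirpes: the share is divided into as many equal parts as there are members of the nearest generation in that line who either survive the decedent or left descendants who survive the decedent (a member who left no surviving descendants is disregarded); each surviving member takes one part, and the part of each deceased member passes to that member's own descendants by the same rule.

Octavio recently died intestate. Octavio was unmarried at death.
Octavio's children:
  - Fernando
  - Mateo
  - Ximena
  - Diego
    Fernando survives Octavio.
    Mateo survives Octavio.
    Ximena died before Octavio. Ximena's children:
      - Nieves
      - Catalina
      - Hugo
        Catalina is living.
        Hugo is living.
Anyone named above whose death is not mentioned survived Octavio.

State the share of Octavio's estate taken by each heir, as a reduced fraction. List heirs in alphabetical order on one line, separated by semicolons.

There is no surviving spouse, so the entire estate passes to Octavio's descendants per stirpes.
The estate is divided into 4 equal shares of 1/4 among Fernando, Mateo, Ximena, Diego.
Fernando is living and takes 1/4.
Mateo is living and takes 1/4.
Ximena predeceased; the 1/4 allotted to Ximena's branch passes to Ximena's issue by representation.
The 1/4 is divided into 3 equal shares of 1/12 among Nieves, Catalina, Hugo.
Nieves is living and takes 1/12.
Catalina is living and takes 1/12.
Hugo is living and takes 1/12.
Diego is living and takes 1/4.

Catalina 1/12; Diego 1/4; Fernando 1/4; Hugo 1/12; Mateo 1/4; Nieves 1/12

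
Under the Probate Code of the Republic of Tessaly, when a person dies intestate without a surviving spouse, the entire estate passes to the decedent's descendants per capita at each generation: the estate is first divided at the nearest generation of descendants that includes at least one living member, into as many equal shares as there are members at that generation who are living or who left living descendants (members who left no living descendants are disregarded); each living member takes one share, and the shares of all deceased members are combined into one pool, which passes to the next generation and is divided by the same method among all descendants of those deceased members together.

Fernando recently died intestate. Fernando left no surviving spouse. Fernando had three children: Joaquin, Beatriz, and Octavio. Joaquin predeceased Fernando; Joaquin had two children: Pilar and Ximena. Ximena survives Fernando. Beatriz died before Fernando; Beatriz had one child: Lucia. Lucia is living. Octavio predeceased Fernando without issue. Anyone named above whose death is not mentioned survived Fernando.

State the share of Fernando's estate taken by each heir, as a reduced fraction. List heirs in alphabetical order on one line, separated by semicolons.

There is no surviving spouse, so the entire estate passes to Fernando's descendants per capita at each generation.
No one at generation 1 (Joaquin, Beatriz) is living; moving to the next generation.
At generation 2 (Pilar, Ximena, Lucia) there are 3 shares of (1)/3 = 1/3 each.
Living: Pilar, Ximena, and Lucia — each takes 1/3.

Lucia 1/3; Pilar 1/3; Ximena 1/3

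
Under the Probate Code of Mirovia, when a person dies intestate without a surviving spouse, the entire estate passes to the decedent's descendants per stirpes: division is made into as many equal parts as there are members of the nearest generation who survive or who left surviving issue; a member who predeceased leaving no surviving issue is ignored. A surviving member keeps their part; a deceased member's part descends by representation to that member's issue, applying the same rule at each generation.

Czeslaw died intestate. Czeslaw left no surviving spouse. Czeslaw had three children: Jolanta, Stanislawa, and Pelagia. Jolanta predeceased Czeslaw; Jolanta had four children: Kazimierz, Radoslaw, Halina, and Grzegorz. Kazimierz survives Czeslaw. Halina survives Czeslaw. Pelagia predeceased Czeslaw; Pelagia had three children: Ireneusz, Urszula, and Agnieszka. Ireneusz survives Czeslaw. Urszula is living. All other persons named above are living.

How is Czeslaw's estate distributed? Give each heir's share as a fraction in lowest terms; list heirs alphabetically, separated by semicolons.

Agnieszka 1/9; Grzegorz 1/12; Halina 1/12; Ireneusz 1/9; Kazimierz 1/12; Radoslaw 1/12; Stanislawa 1/3; Urszula 1/9

There is no surviving spouse, so the entire estate passes to Czeslaw's descendants per stirpes.
The estate is divided into 3 equal shares of 1/3 among Jolanta, Stanislawa, Pelagia.
Jolanta predeceased; the 1/3 allotted to Jolanta's branch passes to Jolanta's issue by representation.
The 1/3 is divided into 4 equal shares of 1/12 among Kazimierz, Radoslaw, Halina, Grzegorz.
Kazimierz is living and takes 1/12.
Radoslaw is living and takes 1/12.
Halina is living and takes 1/12.
Grzegorz is living and takes 1/12.
Stanislawa is living and takes 1/3.
Pelagia predeceased; the 1/3 allotted to Pelagia's branch passes to Pelagia's issue by representation.
The 1/3 is divided into 3 equal shares of 1/9 among Ireneusz, Urszula, Agnieszka.
Ireneusz is living and takes 1/9.
Urszula is living and takes 1/9.
Agnieszka is living and takes 1/9.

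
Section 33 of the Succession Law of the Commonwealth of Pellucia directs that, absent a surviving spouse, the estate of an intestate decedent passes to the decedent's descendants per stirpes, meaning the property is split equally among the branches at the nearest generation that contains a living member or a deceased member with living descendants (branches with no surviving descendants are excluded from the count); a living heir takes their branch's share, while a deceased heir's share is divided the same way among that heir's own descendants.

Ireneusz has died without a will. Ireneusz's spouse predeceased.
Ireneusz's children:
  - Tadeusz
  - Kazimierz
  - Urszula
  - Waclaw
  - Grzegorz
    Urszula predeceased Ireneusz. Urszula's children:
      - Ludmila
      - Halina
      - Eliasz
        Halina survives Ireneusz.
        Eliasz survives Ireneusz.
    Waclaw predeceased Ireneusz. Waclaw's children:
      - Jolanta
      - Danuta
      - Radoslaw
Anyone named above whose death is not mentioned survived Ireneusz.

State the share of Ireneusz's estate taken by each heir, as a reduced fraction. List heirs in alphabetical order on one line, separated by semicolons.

There is no surviving spouse, so the entire estate passes to Ireneusz's descendants per stirpes.
The estate is divided into 5 equal shares of 1/5 among Tadeusz, Kazimierz, Urszula, Waclaw, Grzegorz.
Tadeusz is living and takes 1/5.
Kazimierz is living and takes 1/5.
Urszula predeceased; the 1/5 allotted to Urszula's branch passes to Urszula's issue by representation.
The 1/5 is divided into 3 equal shares of 1/15 among Ludmila, Halina, Eliasz.
Ludmila is living and takes 1/15.
Halina is living and takes 1/15.
Eliasz is living and takes 1/15.
Waclaw predeceased; the 1/5 allotted to Waclaw's branch passes to Waclaw's issue by representation.
The 1/5 is divided into 3 equal shares of 1/15 among Jolanta, Danuta, Radoslaw.
Jolanta is living and takes 1/15.
Danuta is living and takes 1/15.
Radoslaw is living and takes 1/15.
Grzegorz is living and takes 1/5.

Danuta 1/15; Eliasz 1/15; Grzegorz 1/5; Halina 1/15; Jolanta 1/15; Kazimierz 1/5; Ludmila 1/15; Radoslaw 1/15; Tadeusz 1/5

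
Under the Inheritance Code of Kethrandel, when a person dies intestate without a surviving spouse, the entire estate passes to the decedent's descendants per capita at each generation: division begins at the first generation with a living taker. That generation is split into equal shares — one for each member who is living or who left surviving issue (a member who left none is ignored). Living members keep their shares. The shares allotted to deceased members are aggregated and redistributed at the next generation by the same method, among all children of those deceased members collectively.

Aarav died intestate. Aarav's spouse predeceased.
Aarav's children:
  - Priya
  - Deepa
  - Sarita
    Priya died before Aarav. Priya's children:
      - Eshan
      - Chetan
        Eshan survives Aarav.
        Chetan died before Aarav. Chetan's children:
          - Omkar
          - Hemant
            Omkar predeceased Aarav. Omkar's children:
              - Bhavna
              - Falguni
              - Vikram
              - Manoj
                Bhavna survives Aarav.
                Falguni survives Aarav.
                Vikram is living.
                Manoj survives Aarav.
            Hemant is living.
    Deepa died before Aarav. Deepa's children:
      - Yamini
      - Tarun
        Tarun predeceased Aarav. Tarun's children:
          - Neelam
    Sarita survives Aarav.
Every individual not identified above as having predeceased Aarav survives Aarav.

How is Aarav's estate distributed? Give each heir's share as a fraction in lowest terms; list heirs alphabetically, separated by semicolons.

Bhavna 1/36; Eshan 1/6; Falguni 1/36; Hemant 1/9; Manoj 1/36; Neelam 1/9; Sarita 1/3; Vikram 1/36; Yamini 1/6

There is no surviving spouse, so the entire estate passes to Aarav's descendants per capita at each generation.
At generation 1 (Priya, Deepa, Sarita) there are 3 shares of (1)/3 = 1/3 each.
Living: Sarita — each takes 1/3.
Deceased: Priya and Deepa. Their combined 2/3 is pooled and carried to generation 2.
At generation 2 (Eshan, Chetan, Yamini, Tarun) there are 4 shares of (2/3)/4 = 1/6 each.
Living: Eshan and Yamini — each takes 1/6.
Deceased: Chetan and Tarun. Their combined 1/3 is pooled and carried to generation 3.
At generation 3 (Omkar, Hemant, Neelam) there are 3 shares of (1/3)/3 = 1/9 each.
Living: Hemant and Neelam — each takes 1/9.
Deceased: Omkar. That 1/9 share is carried to generation 4.
At generation 4 (Bhavna, Falguni, Vikram, Manoj) there are 4 shares of (1/9)/4 = 1/36 each.
Living: Bhavna, Falguni, Vikram, and Manoj — each takes 1/36.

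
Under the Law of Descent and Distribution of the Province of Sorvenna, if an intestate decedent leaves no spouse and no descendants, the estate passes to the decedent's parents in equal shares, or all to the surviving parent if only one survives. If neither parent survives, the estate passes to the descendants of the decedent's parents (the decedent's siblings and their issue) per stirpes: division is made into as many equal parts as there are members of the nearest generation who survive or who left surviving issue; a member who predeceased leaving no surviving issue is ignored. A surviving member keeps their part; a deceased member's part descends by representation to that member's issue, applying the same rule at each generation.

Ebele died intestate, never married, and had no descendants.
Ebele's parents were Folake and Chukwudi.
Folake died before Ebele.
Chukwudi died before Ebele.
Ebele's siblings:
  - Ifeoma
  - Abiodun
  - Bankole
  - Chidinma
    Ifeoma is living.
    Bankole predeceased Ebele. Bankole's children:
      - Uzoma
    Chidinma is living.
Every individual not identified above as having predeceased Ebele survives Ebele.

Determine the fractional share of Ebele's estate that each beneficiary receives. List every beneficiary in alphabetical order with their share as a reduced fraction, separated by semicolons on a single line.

Neither parent survives and there are no descendants, so the estate passes to Ebele's siblings and their issue per stirpes.
The estate is divided into 4 equal shares of 1/4 among Ifeoma, Abiodun, Bankole, Chidinma.
Ifeoma is living and takes 1/4.
Abiodun is living and takes 1/4.
Bankole predeceased; the 1/4 allotted to Bankole's branch passes to Bankole's issue by representation.
Uzoma is the sole taker at this level and receives the full 1/4.
Chidinma is living and takes 1/4.

Abiodun 1/4; Chidinma 1/4; Ifeoma 1/4; Uzoma 1/4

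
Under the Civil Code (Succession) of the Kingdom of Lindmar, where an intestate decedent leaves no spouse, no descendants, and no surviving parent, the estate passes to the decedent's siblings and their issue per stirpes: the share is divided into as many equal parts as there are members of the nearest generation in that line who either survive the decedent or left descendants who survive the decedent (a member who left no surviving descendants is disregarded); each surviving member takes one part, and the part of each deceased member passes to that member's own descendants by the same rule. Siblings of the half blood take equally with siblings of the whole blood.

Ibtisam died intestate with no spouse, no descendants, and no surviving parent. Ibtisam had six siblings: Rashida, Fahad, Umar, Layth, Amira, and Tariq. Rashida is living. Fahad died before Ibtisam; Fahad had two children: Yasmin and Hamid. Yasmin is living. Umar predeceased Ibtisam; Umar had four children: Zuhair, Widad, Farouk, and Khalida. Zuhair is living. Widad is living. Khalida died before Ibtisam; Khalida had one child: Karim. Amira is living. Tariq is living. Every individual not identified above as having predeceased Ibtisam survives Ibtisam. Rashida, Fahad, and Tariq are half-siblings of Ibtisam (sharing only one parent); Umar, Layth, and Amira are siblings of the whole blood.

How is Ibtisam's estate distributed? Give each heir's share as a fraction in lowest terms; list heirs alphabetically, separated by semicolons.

Amira 1/6; Farouk 1/24; Hamid 1/12; Karim 1/24; Layth 1/6; Rashida 1/6; Tariq 1/6; Widad 1/24; Yasmin 1/12; Zuhair 1/24

No spouse, descendants, or parent survives, so the estate passes to Ibtisam's siblings per stirpes.
Half-blood and whole-blood siblings take equally under the stated rule.
The estate is divided into 6 equal shares of 1/6 among Rashida, Fahad, Umar, Layth, Amira, Tariq.
Rashida is living and takes 1/6.
Fahad predeceased; the 1/6 allotted to Fahad's branch passes to Fahad's issue by representation.
The 1/6 is divided into 2 equal shares of 1/12 among Yasmin, Hamid.
Yasmin is living and takes 1/12.
Hamid is living and takes 1/12.
Umar predeceased; the 1/6 allotted to Umar's branch passes to Umar's issue by representation.
The 1/6 is divided into 4 equal shares of 1/24 among Zuhair, Widad, Farouk, Khalida.
Zuhair is living and takes 1/24.
Widad is living and takes 1/24.
Farouk is living and takes 1/24.
Khalida predeceased; the 1/24 allotted to Khalida's branch passes to Khalida's issue by representation.
Karim is the sole taker at this level and receives the full 1/24.
Layth is living and takes 1/6.
Amira is living and takes 1/6.
Tariq is living and takes 1/6.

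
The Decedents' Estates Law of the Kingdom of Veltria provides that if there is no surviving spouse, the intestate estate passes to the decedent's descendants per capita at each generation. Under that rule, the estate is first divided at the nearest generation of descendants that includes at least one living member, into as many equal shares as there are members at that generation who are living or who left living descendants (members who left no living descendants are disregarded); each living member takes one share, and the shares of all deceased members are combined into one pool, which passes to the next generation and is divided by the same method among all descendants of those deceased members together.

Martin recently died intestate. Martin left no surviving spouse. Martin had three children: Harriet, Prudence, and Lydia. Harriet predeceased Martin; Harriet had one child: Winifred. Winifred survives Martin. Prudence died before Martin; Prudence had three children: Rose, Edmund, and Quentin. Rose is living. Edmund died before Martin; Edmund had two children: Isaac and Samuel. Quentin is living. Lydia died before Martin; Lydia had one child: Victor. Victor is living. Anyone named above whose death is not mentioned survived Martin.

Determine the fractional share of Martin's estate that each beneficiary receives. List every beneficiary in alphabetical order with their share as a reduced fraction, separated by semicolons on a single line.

There is no surviving spouse, so the entire estate passes to Martin's descendants per capita at each generation.
No one at generation 1 (Harriet, Prudence, Lydia) is living; moving to the next generation.
At generation 2 (Winifred, Rose, Edmund, Quentin, Victor) there are 5 shares of (1)/5 = 1/5 each.
Living: Winifred, Rose, Quentin, and Victor — each takes 1/5.
Deceased: Edmund. That 1/5 share is carried to generation 3.
At generation 3 (Isaac, Samuel) there are 2 shares of (1/5)/2 = 1/10 each.
Living: Isaac and Samuel — each takes 1/10.

Isaac 1/10; Quentin 1/5; Rose 1/5; Samuel 1/10; Victor 1/5; Winifred 1/5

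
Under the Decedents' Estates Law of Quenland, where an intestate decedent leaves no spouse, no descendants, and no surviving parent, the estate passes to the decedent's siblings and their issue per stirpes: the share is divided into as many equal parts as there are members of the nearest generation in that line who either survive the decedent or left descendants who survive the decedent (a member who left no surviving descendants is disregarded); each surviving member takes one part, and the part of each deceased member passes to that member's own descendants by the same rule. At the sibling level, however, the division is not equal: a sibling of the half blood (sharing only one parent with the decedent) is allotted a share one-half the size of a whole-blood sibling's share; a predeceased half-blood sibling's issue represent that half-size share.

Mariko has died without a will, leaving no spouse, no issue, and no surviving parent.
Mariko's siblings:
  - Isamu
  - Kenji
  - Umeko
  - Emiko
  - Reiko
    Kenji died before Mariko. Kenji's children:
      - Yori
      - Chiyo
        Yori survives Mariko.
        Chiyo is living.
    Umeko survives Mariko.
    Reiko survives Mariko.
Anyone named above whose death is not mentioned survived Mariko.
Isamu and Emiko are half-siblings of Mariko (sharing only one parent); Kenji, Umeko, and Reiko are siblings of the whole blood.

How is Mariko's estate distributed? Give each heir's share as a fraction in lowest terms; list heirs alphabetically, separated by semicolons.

Chiyo 1/8; Emiko 1/8; Isamu 1/8; Reiko 1/4; Umeko 1/4; Yori 1/8

No spouse, descendants, or parent survives, so the estate passes to Mariko's siblings per stirpes.
Half-blood siblings count for one-half the weight of whole-blood siblings at the initial division.
Dividing 1 in proportion to weights (total weight 4): Isamu (weight 1/2) → 1/8; Kenji (weight 1) → 1/4; Umeko (weight 1) → 1/4; Emiko (weight 1/2) → 1/8; Reiko (weight 1) → 1/4.
Isamu is living and takes 1/8.
Kenji predeceased; the 1/4 allotted to Kenji's branch passes to Kenji's issue by representation.
The 1/4 is divided into 2 equal shares of 1/8 among Yori, Chiyo.
Yori is living and takes 1/8.
Chiyo is living and takes 1/8.
Umeko is living and takes 1/4.
Emiko is living and takes 1/8.
Reiko is living and takes 1/4.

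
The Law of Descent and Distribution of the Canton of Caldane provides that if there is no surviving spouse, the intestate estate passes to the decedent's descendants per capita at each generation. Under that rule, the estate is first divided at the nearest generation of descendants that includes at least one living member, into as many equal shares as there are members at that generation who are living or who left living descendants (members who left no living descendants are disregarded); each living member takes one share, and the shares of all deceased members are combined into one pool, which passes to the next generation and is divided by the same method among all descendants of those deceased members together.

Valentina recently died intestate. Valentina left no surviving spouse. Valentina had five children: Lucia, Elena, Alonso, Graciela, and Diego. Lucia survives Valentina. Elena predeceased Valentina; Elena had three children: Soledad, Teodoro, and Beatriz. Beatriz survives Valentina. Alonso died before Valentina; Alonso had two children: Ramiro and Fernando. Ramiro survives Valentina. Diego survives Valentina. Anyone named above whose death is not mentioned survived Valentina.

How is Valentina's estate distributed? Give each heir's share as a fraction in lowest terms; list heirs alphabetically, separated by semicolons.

There is no surviving spouse, so the entire estate passes to Valentina's descendants per capita at each generation.
At generation 1 (Lucia, Elena, Alonso, Graciela, Diego) there are 5 shares of (1)/5 = 1/5 each.
Living: Lucia, Graciela, and Diego — each takes 1/5.
Deceased: Elena and Alonso. Their combined 2/5 is pooled and carried to generation 2.
At generation 2 (Soledad, Teodoro, Beatriz, Ramiro, Fernando) there are 5 shares of (2/5)/5 = 2/25 each.
Living: Soledad, Teodoro, Beatriz, Ramiro, and Fernando — each takes 2/25.

Beatriz 2/25; Diego 1/5; Fernando 2/25; Graciela 1/5; Lucia 1/5; Ramiro 2/25; Soledad 2/25; Teodoro 2/25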